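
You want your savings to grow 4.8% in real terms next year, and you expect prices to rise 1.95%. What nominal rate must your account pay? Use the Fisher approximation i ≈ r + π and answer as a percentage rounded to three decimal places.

6.750%

i ≈ r + π = 4.8% + 1.95% = 6.750%.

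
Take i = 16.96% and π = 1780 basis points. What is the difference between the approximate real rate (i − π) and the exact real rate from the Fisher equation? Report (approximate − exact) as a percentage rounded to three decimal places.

-0.127%

Approximate: r ≈ 16.960% − 17.800% = -0.8400%
Exact: (1 + 0.1696)/(1 + 0.1780) − 1 = -0.7131%
Error = -0.8400% − (-0.7131%) = -0.1269% → -0.127%.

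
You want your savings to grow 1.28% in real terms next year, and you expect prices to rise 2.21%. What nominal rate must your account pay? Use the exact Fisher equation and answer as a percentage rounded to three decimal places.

(1 + i) = (1 + r)(1 + π) = 1.01280 × 1.02210 = 1.03518288
i = 1.03518288 − 1, so the required nominal rate is 3.518%.

3.518%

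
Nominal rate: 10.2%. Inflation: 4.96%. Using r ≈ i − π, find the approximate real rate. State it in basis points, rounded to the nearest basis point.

r ≈ i − π = 10.2% − 4.96% = 524 basis points.

524 basis points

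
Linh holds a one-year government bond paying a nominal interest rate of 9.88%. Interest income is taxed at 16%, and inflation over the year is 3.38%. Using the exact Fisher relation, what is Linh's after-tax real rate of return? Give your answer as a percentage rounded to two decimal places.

After-tax nominal return = 9.88% × (1 − 0.16) = 8.2992%.
1 + r = 1.082992 / 1.03380 = 1.047584
After-tax real rate = 1.047584 − 1 → 4.76%.

4.76%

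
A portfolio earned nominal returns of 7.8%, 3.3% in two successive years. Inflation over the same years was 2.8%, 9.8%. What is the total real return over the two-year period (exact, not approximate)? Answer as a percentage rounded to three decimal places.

-1.344%

Compound the nominal returns: 1.0780 × 1.0330 = 1.113574.
Compound inflation: 1.0280 × 1.0980 = 1.128744.
Deflate: 1.113574 / 1.128744 = 0.986560.
Total real return = 0.986560 − 1 → -1.344%.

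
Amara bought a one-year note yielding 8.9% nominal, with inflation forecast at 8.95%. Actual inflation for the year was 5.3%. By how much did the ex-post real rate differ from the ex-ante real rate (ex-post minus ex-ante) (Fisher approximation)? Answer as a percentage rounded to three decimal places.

Ex-ante: 8.9% − 8.95% = -0.050%
Ex-post: 8.9% − 5.3% = 3.600%
Difference (ex-post − ex-ante) = 3.6500% → 3.650%.

3.650%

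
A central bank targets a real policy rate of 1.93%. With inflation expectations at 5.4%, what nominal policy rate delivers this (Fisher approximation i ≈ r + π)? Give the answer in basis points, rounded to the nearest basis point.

i ≈ r + π = 1.93% + 5.4% = 733 basis points.

733 basis points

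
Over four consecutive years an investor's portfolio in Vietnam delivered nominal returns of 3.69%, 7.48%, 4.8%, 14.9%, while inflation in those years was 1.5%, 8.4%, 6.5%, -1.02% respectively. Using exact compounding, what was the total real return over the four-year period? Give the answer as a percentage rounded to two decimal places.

Nominal growth factor = 1.0369 × 1.0748 × 1.0480 × 1.1490 = 1.341979
Price-level growth factor = 1.0150 × 1.0840 × 1.0650 × 0.9898 = 1.159825
Real growth factor = 1.341979 / 1.159825 = 1.157054
Total real return = 1.157054 − 1 → 15.71%.

15.71%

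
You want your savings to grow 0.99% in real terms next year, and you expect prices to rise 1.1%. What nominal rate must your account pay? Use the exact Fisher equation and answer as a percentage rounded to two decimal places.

2.10%

(1 + i) = (1 + r)(1 + π) = 1.00990 × 1.01100 = 1.0210089
i = 1.0210089 − 1, so the required nominal rate is 2.10%.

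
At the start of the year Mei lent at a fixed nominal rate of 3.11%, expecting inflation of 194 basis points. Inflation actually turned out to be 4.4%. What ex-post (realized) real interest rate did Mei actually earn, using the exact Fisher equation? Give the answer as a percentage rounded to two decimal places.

Ex-post: (1 + 0.0311)/(1 + 0.0440) − 1 = -1.2356%
So the realized real rate is -1.24%.

-1.24%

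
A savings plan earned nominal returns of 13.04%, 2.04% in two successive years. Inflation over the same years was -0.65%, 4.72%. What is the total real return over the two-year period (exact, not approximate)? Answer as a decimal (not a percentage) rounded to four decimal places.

Nominal growth factor = 1.1304 × 1.0204 = 1.153460
Price-level growth factor = 0.9935 × 1.0472 = 1.040393
Real growth factor = 1.153460 / 1.040393 = 1.108677
Total real return = 1.108677 − 1 → 0.1087.

0.1087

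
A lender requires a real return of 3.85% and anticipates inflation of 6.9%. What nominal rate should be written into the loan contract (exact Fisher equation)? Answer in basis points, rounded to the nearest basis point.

1102 basis points

(1 + i) = (1 + r)(1 + π) = 1.03850 × 1.06900 = 1.1101565
i = 1.1101565 − 1, so the required nominal rate is 1102 basis points.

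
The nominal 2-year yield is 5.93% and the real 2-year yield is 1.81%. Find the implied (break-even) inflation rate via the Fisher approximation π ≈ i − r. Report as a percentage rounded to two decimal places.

π ≈ i − r = 5.93% − 1.81% → 4.12%.

4.12%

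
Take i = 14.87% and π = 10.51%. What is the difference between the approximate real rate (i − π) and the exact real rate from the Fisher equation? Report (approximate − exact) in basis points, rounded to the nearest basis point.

Approximate: r ≈ 14.870% − 10.510% = 4.3600%
Exact: (1 + 0.1487)/(1 + 0.1051) − 1 = 3.9453%
Error = 4.3600% − 3.9453% = 0.4147% → 41 basis points.

41 basis points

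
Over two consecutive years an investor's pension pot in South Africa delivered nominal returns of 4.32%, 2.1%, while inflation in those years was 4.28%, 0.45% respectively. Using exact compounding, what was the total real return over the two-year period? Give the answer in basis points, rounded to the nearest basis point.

Compound the nominal returns: 1.0432 × 1.0210 = 1.065107.
Compound inflation: 1.0428 × 1.0045 = 1.047493.
Deflate: 1.065107 / 1.047493 = 1.016816.
Total real return = 1.016816 − 1 → 168 basis points.

168 basis points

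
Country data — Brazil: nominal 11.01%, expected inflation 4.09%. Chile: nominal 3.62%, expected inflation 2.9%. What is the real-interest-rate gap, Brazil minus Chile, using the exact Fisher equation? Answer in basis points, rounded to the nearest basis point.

595 basis points

Brazil: (1 + 0.1101)/(1 + 0.0409) − 1 = 6.6481%
Chile: (1 + 0.0362)/(1 + 0.0290) − 1 = 0.6997%
Differential = 6.6481% − 0.6997% = 5.9484% → 595 basis points.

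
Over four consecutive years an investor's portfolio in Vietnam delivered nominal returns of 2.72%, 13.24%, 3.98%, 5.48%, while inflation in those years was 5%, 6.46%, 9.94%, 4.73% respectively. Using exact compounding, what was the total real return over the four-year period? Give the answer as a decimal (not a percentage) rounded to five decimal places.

-0.00878

Nominal growth factor = 1.0272 × 1.1324 × 1.0398 × 1.0548 = 1.2757771
Price-level growth factor = 1.0500 × 1.0646 × 1.0994 × 1.0473 = 1.2870713
Real growth factor = 1.2757771 / 1.2870713 = 0.9912249
Total real return = 0.9912249 − 1 → -0.00878.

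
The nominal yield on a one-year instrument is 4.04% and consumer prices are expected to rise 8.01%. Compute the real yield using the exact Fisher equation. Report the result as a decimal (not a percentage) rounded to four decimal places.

By the Fisher equation, 1 + r = (1 + i)/(1 + π).
1 + r = 1.04040 / 1.08010 = 0.963244
r = 0.963244 − 1 = -3.6756%, i.e. -0.0368.

-0.0368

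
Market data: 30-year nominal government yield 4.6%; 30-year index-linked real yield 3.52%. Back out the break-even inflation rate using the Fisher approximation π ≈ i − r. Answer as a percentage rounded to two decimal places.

1.08%

π ≈ i − r = 4.6% − 3.52% → 1.08%.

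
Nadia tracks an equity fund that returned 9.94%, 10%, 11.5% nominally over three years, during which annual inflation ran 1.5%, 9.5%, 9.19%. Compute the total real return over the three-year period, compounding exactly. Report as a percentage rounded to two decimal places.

Nominal growth factor = 1.0994 × 1.1000 × 1.1150 = 1.348414
Price-level growth factor = 1.0150 × 1.0950 × 1.0919 = 1.213565
Real growth factor = 1.348414 / 1.213565 = 1.111118
Total real return = 1.111118 − 1 → 11.11%.

11.11%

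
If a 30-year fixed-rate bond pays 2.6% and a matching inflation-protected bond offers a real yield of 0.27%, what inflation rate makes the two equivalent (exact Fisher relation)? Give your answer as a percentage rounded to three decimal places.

2.324%

(1 + π) = (1 + i)/(1 + r) = 1.02600 / 1.00270 = 1.023237
Break-even inflation = 1.023237 − 1 → 2.324%.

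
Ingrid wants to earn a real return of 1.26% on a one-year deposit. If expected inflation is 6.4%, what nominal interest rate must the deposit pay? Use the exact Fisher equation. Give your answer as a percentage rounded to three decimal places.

(1 + i) = (1 + r)(1 + π) = 1.01260 × 1.06400 = 1.0774064
i = 1.0774064 − 1, so the required nominal rate is 7.741%.

7.741%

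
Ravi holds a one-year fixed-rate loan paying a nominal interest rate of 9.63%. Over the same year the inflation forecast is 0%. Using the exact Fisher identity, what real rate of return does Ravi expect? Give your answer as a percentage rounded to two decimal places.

9.63%

By the Fisher identity, 1 + r = (1 + i)/(1 + π).
1 + r = 1.09630 / 1.00000 = 1.096300
r = 1.096300 − 1 = 9.6300%, i.e. 9.63%.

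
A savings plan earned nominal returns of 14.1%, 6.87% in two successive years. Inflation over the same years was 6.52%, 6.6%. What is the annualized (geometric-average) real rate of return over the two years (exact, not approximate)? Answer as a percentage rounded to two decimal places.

Compound the nominal returns: 1.1410 × 1.0687 = 1.21938670.
Compound inflation: 1.0652 × 1.0660 = 1.13550320.
Deflate: 1.21938670 / 1.13550320 = 1.07387342.
Annualized real rate = 1.07387342^(1/2) − 1 = 3.6279% → 3.63%.

3.63%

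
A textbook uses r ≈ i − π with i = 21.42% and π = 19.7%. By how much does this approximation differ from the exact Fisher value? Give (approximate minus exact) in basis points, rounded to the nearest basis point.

28 basis points

Approximate: r ≈ 21.420% − 19.700% = 1.7200%
Exact: (1 + 0.2142)/(1 + 0.1970) − 1 = 1.4369%
Error = 1.7200% − 1.4369% = 0.2831% → 28 basis points.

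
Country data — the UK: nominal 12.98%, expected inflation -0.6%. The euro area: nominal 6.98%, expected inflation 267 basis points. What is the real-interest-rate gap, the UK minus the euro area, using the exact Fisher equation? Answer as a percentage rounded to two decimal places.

9.46%

The UK: (1 + 0.1298)/(1 − 0.0060) − 1 = 13.6620%
The euro area: (1 + 0.0698)/(1 + 0.0267) − 1 = 4.1979%
Differential = 13.6620% − 4.1979% = 9.4641% → 9.46%.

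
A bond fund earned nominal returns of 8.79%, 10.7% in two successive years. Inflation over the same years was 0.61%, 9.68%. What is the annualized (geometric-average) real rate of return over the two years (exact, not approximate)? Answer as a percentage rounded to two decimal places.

4.47%

Compound the nominal returns: 1.0879 × 1.1070 = 1.20430530.
Compound inflation: 1.0061 × 1.0968 = 1.10349048.
Deflate: 1.20430530 / 1.10349048 = 1.09135994.
Annualized real rate = 1.09135994^(1/2) − 1 = 4.4682% → 4.47%.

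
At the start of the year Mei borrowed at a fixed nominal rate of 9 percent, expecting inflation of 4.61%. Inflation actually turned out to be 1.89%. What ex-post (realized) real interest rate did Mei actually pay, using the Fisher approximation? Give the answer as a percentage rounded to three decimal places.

Ex-post: 9% − 1.89% = 7.110%
So the realized real rate is 7.110%.

7.110%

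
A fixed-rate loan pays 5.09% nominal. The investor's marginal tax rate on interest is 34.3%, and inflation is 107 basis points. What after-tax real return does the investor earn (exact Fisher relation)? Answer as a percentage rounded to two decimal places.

After-tax nominal return = 5.09% × (1 − 0.343) = 3.34413%.
1 + r = 1.0334413 / 1.01070 = 1.022501
After-tax real rate = 1.022501 − 1 → 2.25%.

2.25%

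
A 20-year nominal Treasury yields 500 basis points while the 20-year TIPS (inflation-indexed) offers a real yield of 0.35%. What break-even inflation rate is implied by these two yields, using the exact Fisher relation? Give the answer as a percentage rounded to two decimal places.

(1 + π) = (1 + i)/(1 + r) = 1.05000 / 1.00350 = 1.046338
Break-even inflation = 1.046338 − 1 → 4.63%.

4.63%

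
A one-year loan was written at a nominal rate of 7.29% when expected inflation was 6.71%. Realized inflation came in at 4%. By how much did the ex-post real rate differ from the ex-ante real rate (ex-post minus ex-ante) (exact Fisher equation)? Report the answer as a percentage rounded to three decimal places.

2.620%

Ex-ante: (1 + 0.0729)/(1 + 0.0671) − 1 = 0.5435%
Ex-post: (1 + 0.0729)/(1 + 0.0400) − 1 = 3.1635%
Difference (ex-post − ex-ante) = 2.6199% → 2.620%.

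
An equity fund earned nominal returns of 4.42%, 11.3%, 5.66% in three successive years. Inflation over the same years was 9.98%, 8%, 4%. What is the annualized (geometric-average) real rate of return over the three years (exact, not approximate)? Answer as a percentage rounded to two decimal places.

-0.20%

Nominal growth factor = 1.0442 × 1.1130 × 1.0566 = 1.22797481
Price-level growth factor = 1.0998 × 1.0800 × 1.0400 = 1.23529536
Real growth factor = 1.22797481 / 1.23529536 = 0.99407385
Annualized real rate = 0.99407385^(1/3) − 1 = -0.1979% → -0.20%.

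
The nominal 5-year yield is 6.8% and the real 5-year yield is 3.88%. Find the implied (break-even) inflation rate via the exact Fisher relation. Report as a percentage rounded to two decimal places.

2.81%

(1 + π) = (1 + i)/(1 + r) = 1.06800 / 1.03880 = 1.028109
Break-even inflation = 1.028109 − 1 → 2.81%.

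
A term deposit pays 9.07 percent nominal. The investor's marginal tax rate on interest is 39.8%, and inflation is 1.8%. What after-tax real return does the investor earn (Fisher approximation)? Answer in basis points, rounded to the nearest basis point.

After-tax nominal return = 9.07% × (1 − 0.398) = 5.46014%.
r ≈ 5.46014% − 1.8% → 366 basis points.

366 basis points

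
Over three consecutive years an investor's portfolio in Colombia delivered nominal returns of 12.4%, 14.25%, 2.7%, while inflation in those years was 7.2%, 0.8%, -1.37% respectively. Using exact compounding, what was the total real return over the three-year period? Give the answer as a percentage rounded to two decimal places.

Compound the nominal returns: 1.1240 × 1.1425 × 1.0270 = 1.318843.
Compound inflation: 1.0720 × 1.0080 × 0.9863 = 1.065772.
Deflate: 1.318843 / 1.065772 = 1.237453.
Total real return = 1.237453 − 1 → 23.75%.

23.75%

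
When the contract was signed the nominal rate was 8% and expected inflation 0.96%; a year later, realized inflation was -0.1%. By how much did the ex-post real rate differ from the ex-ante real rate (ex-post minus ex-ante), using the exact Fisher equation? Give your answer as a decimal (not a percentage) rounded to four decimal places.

Ex-ante: (1 + 0.0800)/(1 + 0.0096) − 1 = 6.97306%
Ex-post: (1 + 0.0800)/(1 − 0.0010) − 1 = 8.10811%
Difference (ex-post − ex-ante) = 1.13505% → 0.0114.

0.0114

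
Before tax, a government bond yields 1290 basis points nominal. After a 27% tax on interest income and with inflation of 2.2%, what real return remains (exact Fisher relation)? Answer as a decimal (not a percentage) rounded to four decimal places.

0.0706

After-tax nominal return = 12.9% × (1 − 0.27) = 9.4170%.
1 + r = 1.09417 / 1.02200 = 1.070616
After-tax real rate = 1.070616 − 1 → 0.0706.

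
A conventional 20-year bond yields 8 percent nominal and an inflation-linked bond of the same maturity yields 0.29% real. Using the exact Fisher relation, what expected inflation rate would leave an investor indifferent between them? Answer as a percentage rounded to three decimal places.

7.688%

(1 + π) = (1 + i)/(1 + r) = 1.08000 / 1.00290 = 1.076877
Break-even inflation = 1.076877 − 1 → 7.688%.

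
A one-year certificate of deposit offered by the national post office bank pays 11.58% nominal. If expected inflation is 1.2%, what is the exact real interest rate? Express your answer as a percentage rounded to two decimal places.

By the Fisher equation, 1 + r = (1 + i)/(1 + π).
1 + r = 1.11580 / 1.01200 = 1.102569
r = 1.102569 − 1 = 10.2569%, i.e. 10.26%.

10.26%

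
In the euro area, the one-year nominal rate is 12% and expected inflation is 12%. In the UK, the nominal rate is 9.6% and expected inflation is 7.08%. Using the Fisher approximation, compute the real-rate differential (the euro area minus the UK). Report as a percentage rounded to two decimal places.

The euro area: 12% − 12% = 0.000%
The UK: 9.6% − 7.08% = 2.520%
Differential = -2.520% → -2.52%.

-2.52%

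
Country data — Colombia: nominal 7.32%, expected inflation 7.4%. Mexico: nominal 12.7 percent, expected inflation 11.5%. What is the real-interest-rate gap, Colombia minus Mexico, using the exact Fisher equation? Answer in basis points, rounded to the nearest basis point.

Colombia: (1 + 0.0732)/(1 + 0.0740) − 1 = -0.0745%
Mexico: (1 + 0.1270)/(1 + 0.1150) − 1 = 1.0762%
Differential = -0.0745% − 1.0762% = -1.1507% → -115 basis points.

-115 basis points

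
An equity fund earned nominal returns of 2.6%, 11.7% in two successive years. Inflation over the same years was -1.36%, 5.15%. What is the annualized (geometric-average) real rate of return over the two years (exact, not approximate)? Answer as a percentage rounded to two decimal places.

5.12%

Nominal growth factor = 1.0260 × 1.1170 = 1.14604200
Price-level growth factor = 0.9864 × 1.0515 = 1.03719960
Real growth factor = 1.14604200 / 1.03719960 = 1.10493872
Annualized real rate = 1.10493872^(1/2) − 1 = 5.1161% → 5.12%.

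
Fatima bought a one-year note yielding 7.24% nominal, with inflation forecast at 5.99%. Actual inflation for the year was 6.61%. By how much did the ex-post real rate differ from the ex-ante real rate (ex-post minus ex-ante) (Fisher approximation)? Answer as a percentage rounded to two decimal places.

-0.62%

Ex-ante: 7.24% − 5.99% = 1.250%
Ex-post: 7.24% − 6.61% = 0.630%
Difference (ex-post − ex-ante) = -0.6200% → -0.62%.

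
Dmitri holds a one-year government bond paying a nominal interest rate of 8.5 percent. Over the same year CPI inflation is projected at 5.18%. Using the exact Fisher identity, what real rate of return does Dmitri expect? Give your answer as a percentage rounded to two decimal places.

By the Fisher identity, 1 + r = (1 + i)/(1 + π).
1 + r = 1.08500 / 1.05180 = 1.031565
r = 1.031565 − 1 = 3.1565%, i.e. 3.16%.

3.16%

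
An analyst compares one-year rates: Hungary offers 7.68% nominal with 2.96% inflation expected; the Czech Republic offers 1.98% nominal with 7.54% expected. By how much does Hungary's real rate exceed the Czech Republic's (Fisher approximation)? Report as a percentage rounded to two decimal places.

Hungary: 7.68% − 2.96% = 4.720%
The Czech Republic: 1.98% − 7.54% = -5.560%
Differential = 10.280% → 10.28%.

10.28%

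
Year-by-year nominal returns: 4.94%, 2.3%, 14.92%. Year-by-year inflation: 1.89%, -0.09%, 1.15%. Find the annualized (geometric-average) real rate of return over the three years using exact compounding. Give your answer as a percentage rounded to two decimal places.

6.21%

Nominal growth factor = 1.0494 × 1.0230 × 1.1492 = 1.23370780
Price-level growth factor = 1.0189 × 0.9991 × 1.0115 = 1.02968979
Real growth factor = 1.23370780 / 1.02968979 = 1.19813541
Annualized real rate = 1.19813541^(1/3) − 1 = 6.2108% → 6.21%.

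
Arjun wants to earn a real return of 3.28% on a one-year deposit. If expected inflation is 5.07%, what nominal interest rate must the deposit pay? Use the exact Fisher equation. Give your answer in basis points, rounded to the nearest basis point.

852 basis points

(1 + i) = (1 + r)(1 + π) = 1.03280 × 1.05070 = 1.08516296
i = 1.08516296 − 1, so the required nominal rate is 852 basis points.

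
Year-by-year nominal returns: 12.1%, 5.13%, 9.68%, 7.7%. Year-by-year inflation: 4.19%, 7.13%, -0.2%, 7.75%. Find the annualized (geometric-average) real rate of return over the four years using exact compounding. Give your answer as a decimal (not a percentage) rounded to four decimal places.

0.0378

Nominal growth factor = 1.1210 × 1.0513 × 1.0968 × 1.0770 = 1.39211599
Price-level growth factor = 1.0419 × 1.0713 × 0.9980 × 1.0775 = 1.20028661
Real growth factor = 1.39211599 / 1.20028661 = 1.15981964
Annualized real rate = 1.15981964^(1/4) − 1 = 3.7762% → 0.0378.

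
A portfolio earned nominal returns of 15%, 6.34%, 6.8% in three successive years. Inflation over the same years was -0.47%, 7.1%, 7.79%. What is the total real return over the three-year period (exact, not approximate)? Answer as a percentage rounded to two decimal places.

13.67%

Compound the nominal returns: 1.1500 × 1.0634 × 1.0680 = 1.306068.
Compound inflation: 0.9953 × 1.0710 × 1.0779 = 1.149005.
Deflate: 1.306068 / 1.149005 = 1.136695.
Total real return = 1.136695 − 1 → 13.67%.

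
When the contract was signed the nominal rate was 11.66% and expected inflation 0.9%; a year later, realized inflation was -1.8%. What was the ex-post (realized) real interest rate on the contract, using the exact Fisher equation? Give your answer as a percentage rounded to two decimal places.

13.71%

Ex-post: (1 + 0.1166)/(1 − 0.0180) − 1 = 13.7067%
So the realized real rate is 13.71%.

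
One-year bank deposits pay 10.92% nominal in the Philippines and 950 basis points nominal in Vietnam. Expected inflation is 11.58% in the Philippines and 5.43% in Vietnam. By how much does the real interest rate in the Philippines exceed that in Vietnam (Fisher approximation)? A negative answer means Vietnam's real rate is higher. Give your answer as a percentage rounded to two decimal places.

The Philippines: 10.92% − 11.58% = -0.660%
Vietnam: 9.5% − 5.43% = 4.070%
Differential = -4.730% → -4.73%.

-4.73%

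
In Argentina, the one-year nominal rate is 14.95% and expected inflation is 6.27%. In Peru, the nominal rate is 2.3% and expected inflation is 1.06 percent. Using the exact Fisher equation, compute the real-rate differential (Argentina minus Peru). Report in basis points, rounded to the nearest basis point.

694 basis points

Argentina: (1 + 0.1495)/(1 + 0.0627) − 1 = 8.1679%
Peru: (1 + 0.0230)/(1 + 0.0106) − 1 = 1.2270%
Differential = 8.1679% − 1.2270% = 6.9409% → 694 basis points.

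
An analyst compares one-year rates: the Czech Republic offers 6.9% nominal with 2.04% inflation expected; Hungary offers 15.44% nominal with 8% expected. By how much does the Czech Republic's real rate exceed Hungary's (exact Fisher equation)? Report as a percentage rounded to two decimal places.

The Czech Republic: (1 + 0.0690)/(1 + 0.0204) − 1 = 4.7628%
Hungary: (1 + 0.1544)/(1 + 0.0800) − 1 = 6.8889%
Differential = 4.7628% − 6.8889% = -2.1261% → -2.13%.

-2.13%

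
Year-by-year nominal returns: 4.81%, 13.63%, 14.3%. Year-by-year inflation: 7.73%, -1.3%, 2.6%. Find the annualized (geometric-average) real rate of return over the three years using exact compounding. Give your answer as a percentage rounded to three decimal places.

7.658%

Nominal growth factor = 1.0481 × 1.1363 × 1.1430 = 1.36126274
Price-level growth factor = 1.0773 × 0.9870 × 1.0260 = 1.09094077
Real growth factor = 1.36126274 / 1.09094077 = 1.24778794
Annualized real rate = 1.24778794^(1/3) − 1 = 7.6582% → 7.658%.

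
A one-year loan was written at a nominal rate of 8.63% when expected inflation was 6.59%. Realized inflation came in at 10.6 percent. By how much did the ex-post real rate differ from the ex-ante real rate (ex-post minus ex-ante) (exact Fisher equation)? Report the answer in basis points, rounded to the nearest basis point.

Ex-ante: (1 + 0.0863)/(1 + 0.0659) − 1 = 1.9139%
Ex-post: (1 + 0.0863)/(1 + 0.1060) − 1 = -1.7812%
Difference (ex-post − ex-ante) = -3.6951% → -370 basis points.

-370 basis points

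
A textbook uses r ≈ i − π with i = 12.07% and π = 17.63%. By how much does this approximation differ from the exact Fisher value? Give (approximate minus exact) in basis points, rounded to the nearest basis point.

-83 basis points

Approximate: r ≈ 12.070% − 17.630% = -5.5600%
Exact: (1 + 0.1207)/(1 + 0.1763) − 1 = -4.7267%
Error = -5.5600% − (-4.7267%) = -0.8333% → -83 basis points.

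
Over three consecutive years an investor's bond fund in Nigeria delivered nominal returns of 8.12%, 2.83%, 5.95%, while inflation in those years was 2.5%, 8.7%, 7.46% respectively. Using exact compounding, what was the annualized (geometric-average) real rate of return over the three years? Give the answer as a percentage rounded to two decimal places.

Compound the nominal returns: 1.0812 × 1.0283 × 1.0595 = 1.17794994.
Compound inflation: 1.0250 × 1.0870 × 1.0746 = 1.19729246.
Deflate: 1.17794994 / 1.19729246 = 0.98384479.
Annualized real rate = 0.98384479^(1/3) − 1 = -0.5414% → -0.54%.

-0.54%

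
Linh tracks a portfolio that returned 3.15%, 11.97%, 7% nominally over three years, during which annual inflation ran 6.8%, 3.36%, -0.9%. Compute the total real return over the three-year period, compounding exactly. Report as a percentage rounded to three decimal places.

Compound the nominal returns: 1.0315 × 1.1197 × 1.0700 = 1.2358185.
Compound inflation: 1.0680 × 1.0336 × 0.9910 = 1.0939498.
Deflate: 1.2358185 / 1.0939498 = 1.1296848.
Total real return = 1.1296848 − 1 → 12.968%.

12.968%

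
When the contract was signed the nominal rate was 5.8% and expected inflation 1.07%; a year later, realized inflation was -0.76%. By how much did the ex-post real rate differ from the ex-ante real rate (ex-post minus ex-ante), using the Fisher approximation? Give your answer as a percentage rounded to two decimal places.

1.83%

Ex-ante: 5.8% − 1.07% = 4.730%
Ex-post: 5.8% − (-0.76%) = 6.560%
Difference (ex-post − ex-ante) = 1.8300% → 1.83%.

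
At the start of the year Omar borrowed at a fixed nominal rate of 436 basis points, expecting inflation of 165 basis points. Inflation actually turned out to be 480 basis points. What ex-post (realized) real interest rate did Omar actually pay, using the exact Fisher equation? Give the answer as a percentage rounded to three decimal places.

-0.420%

Ex-post: (1 + 0.0436)/(1 + 0.0480) − 1 = -0.4198%
So the realized real rate is -0.420%.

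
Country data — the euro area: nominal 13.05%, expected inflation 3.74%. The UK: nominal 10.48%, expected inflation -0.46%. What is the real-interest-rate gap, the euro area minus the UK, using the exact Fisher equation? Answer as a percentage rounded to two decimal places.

-2.02%

The euro area: (1 + 0.1305)/(1 + 0.0374) − 1 = 8.9744%
The UK: (1 + 0.1048)/(1 − 0.0046) − 1 = 10.9906%
Differential = 8.9744% − 10.9906% = -2.0162% → -2.02%.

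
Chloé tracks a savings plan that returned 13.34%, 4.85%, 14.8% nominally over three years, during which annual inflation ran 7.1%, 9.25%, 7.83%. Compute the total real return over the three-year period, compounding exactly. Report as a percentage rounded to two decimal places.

8.13%

Compound the nominal returns: 1.1334 × 1.0485 × 1.1480 = 1.364249.
Compound inflation: 1.0710 × 1.0925 × 1.0783 = 1.261684.
Deflate: 1.364249 / 1.261684 = 1.081292.
Total real return = 1.081292 − 1 → 8.13%.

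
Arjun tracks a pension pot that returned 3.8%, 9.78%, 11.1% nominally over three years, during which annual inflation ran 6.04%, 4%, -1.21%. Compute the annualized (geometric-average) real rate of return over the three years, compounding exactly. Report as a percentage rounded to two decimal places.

Nominal growth factor = 1.0380 × 1.0978 × 1.1110 = 1.26600272
Price-level growth factor = 1.0604 × 1.0400 × 0.9879 = 1.08947193
Real growth factor = 1.26600272 / 1.08947193 = 1.16203336
Annualized real rate = 1.16203336^(1/3) − 1 = 5.1331% → 5.13%.

5.13%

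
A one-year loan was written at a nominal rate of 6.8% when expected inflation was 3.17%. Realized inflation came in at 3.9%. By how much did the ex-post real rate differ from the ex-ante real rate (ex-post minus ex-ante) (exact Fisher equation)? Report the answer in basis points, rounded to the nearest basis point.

Ex-ante: (1 + 0.0680)/(1 + 0.0317) − 1 = 3.5185%
Ex-post: (1 + 0.0680)/(1 + 0.0390) − 1 = 2.7911%
Difference (ex-post − ex-ante) = -0.7273% → -73 basis points.

-73 basis points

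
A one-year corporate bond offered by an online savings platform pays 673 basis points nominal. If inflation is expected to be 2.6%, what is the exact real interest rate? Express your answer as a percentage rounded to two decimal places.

By the Fisher identity, 1 + r = (1 + i)/(1 + π).
1 + r = 1.06730 / 1.02600 = 1.040253
r = 1.040253 − 1 = 4.0253%, i.e. 4.03%.

4.03%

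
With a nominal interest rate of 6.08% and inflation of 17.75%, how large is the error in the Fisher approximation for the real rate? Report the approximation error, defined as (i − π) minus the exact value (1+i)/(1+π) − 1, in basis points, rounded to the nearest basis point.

-176 basis points

Approximate: r ≈ 6.080% − 17.750% = -11.6700%
Exact: (1 + 0.0608)/(1 + 0.1775) − 1 = -9.9108%
Error = -11.6700% − (-9.9108%) = -1.7592% → -176 basis points.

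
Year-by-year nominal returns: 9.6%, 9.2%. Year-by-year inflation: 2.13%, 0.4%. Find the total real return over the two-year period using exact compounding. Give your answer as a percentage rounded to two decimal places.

16.72%

Nominal growth factor = 1.0960 × 1.0920 = 1.196832
Price-level growth factor = 1.0213 × 1.0040 = 1.025385
Real growth factor = 1.196832 / 1.025385 = 1.167202
Total real return = 1.167202 − 1 → 16.72%.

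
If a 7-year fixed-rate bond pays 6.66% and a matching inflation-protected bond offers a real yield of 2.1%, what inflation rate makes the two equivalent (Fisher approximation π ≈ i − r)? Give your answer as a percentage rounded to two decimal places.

π ≈ i − r = 6.66% − 2.1% → 4.56%.

4.56%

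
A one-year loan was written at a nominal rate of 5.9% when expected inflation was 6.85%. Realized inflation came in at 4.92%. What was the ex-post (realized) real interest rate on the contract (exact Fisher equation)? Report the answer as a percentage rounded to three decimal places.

0.934%

Ex-post: (1 + 0.0590)/(1 + 0.0492) − 1 = 0.9340%
So the realized real rate is 0.934%.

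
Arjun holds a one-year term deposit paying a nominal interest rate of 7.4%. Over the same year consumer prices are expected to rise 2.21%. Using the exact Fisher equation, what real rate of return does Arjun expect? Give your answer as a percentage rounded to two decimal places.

5.08%

1 + r = 1.07400 / 1.02210 = 1.050778
r = 1.050778 − 1 = 5.0778%, i.e. 5.08%.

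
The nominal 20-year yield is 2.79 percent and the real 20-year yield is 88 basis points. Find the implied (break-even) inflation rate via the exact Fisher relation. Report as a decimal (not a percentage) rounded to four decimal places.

0.0189

(1 + π) = (1 + i)/(1 + r) = 1.02790 / 1.00880 = 1.018933
Break-even inflation = 1.018933 − 1 → 0.0189.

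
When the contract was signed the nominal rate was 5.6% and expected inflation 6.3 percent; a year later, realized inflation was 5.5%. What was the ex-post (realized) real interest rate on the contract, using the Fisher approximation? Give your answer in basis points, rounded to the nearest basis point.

10 basis points

Ex-post: 5.6% − 5.5% = 0.100%
So the realized real rate is 10 basis points.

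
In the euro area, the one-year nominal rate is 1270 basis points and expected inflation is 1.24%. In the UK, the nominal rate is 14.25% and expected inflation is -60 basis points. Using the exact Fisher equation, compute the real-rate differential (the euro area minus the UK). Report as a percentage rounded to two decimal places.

The euro area: (1 + 0.1270)/(1 + 0.0124) − 1 = 11.3196%
The UK: (1 + 0.1425)/(1 − 0.0060) − 1 = 14.9396%
Differential = 11.3196% − 14.9396% = -3.6200% → -3.62%.

-3.62%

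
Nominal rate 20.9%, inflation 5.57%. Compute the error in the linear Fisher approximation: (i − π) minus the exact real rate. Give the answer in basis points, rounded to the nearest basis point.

Approximate: r ≈ 20.900% − 5.570% = 15.3300%
Exact: (1 + 0.2090)/(1 + 0.0557) − 1 = 14.5212%
Error = 15.3300% − 14.5212% = 0.8088% → 81 basis points.

81 basis points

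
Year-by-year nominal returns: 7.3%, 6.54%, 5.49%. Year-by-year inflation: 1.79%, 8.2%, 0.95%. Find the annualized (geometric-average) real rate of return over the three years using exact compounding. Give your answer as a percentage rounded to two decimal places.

2.75%

Nominal growth factor = 1.0730 × 1.0654 × 1.0549 = 1.20593446
Price-level growth factor = 1.0179 × 1.0820 × 1.0095 = 1.11183079
Real growth factor = 1.20593446 / 1.11183079 = 1.08463848
Annualized real rate = 1.08463848^(1/3) − 1 = 2.7452% → 2.75%.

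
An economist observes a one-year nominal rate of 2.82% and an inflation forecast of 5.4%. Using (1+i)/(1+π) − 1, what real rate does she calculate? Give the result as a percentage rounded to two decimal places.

-2.45%

By the Fisher equation, 1 + r = (1 + i)/(1 + π).
1 + r = 1.02820 / 1.05400 = 0.975522
r = 0.975522 − 1 = -2.4478%, i.e. -2.45%.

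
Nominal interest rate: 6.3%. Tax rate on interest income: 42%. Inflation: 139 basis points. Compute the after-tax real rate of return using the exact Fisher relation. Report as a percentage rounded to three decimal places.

After-tax nominal return = 6.3% × (1 − 0.42) = 3.6540%.
1 + r = 1.03654 / 1.01390 = 1.022330
After-tax real rate = 1.022330 − 1 → 2.233%.

2.233%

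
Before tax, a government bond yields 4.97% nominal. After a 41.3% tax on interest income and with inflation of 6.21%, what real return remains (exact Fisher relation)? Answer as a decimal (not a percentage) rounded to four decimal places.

-0.0310

After-tax nominal return = 4.97% × (1 − 0.413) = 2.91739%.
1 + r = 1.0291739 / 1.06210 = 0.968999
After-tax real rate = 0.968999 − 1 → -0.0310.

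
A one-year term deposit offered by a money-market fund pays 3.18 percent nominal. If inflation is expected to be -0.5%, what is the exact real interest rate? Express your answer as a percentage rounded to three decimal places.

1 + r = 1.03180 / 0.99500 = 1.0369849
r = 1.0369849 − 1 = 3.69849%, i.e. 3.698%.

3.698%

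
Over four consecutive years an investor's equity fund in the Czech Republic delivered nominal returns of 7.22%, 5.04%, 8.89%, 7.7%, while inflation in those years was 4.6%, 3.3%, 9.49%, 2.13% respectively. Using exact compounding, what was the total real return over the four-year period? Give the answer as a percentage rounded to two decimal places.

Nominal growth factor = 1.0722 × 1.0504 × 1.0889 × 1.0770 = 1.320791
Price-level growth factor = 1.0460 × 1.0330 × 1.0949 × 1.0213 = 1.208258
Real growth factor = 1.320791 / 1.208258 = 1.093137
Total real return = 1.093137 − 1 → 9.31%.

9.31%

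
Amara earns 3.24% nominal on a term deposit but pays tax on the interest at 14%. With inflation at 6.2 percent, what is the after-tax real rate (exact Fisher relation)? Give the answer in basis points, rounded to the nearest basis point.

-321 basis points

After-tax nominal return = 3.24% × (1 − 0.14) = 2.7864%.
1 + r = 1.027864 / 1.06200 = 0.967857
After-tax real rate = 0.967857 − 1 → -321 basis points.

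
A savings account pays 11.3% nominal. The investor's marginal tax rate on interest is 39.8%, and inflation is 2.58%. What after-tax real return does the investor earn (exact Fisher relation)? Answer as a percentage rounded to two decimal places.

4.12%

After-tax nominal return = 11.3% × (1 − 0.398) = 6.8026%.
1 + r = 1.068026 / 1.02580 = 1.041164
After-tax real rate = 1.041164 − 1 → 4.12%.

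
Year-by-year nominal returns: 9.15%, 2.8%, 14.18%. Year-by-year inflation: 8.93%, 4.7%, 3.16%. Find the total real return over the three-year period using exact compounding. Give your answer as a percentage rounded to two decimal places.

8.89%

Nominal growth factor = 1.0915 × 1.0280 × 1.1418 = 1.281170
Price-level growth factor = 1.0893 × 1.0470 × 1.0316 = 1.176537
Real growth factor = 1.281170 / 1.176537 = 1.088934
Total real return = 1.088934 − 1 → 8.89%.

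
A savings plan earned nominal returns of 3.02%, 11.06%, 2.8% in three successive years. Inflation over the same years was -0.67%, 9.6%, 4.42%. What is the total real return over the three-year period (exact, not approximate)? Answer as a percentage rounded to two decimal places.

Compound the nominal returns: 1.0302 × 1.1106 × 1.0280 = 1.176176.
Compound inflation: 0.9933 × 1.0960 × 1.0442 = 1.136775.
Deflate: 1.176176 / 1.136775 = 1.034660.
Total real return = 1.034660 − 1 → 3.47%.

3.47%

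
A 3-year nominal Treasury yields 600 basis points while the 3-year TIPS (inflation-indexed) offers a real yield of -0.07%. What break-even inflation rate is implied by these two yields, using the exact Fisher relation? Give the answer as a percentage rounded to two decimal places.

(1 + π) = (1 + i)/(1 + r) = 1.06000 / 0.99930 = 1.060743
Break-even inflation = 1.060743 − 1 → 6.07%.

6.07%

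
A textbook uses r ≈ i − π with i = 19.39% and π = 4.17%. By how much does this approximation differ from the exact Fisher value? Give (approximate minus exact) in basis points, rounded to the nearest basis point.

Approximate: r ≈ 19.390% − 4.170% = 15.2200%
Exact: (1 + 0.1939)/(1 + 0.0417) − 1 = 14.6107%
Error = 15.2200% − 14.6107% = 0.6093% → 61 basis points.

61 basis points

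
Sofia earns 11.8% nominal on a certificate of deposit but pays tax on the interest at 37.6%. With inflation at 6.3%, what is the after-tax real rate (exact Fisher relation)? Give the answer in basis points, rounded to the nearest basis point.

After-tax nominal return = 11.8% × (1 − 0.376) = 7.3632%.
1 + r = 1.073632 / 1.06300 = 1.010002
After-tax real rate = 1.010002 − 1 → 100 basis points.

100 basis points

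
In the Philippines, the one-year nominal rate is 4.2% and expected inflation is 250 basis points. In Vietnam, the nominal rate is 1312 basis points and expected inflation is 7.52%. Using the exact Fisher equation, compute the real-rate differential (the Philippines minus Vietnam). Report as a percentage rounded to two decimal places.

The Philippines: (1 + 0.0420)/(1 + 0.0250) − 1 = 1.6585%
Vietnam: (1 + 0.1312)/(1 + 0.0752) − 1 = 5.2083%
Differential = 1.6585% − 5.2083% = -3.5498% → -3.55%.

-3.55%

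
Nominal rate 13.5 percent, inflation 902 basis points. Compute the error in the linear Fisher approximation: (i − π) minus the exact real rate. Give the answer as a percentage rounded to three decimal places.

0.371%

Approximate: r ≈ 13.500% − 9.020% = 4.4800%
Exact: (1 + 0.1350)/(1 + 0.0902) − 1 = 4.1093%
Error = 4.4800% − 4.1093% = 0.3707% → 0.371%.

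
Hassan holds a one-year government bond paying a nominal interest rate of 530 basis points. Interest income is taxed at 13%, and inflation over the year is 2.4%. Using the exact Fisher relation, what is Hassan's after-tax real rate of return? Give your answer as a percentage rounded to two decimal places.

After-tax nominal return = 5.3% × (1 − 0.13) = 4.6110%.
1 + r = 1.04611 / 1.02400 = 1.021592
After-tax real rate = 1.021592 − 1 → 2.16%.

2.16%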